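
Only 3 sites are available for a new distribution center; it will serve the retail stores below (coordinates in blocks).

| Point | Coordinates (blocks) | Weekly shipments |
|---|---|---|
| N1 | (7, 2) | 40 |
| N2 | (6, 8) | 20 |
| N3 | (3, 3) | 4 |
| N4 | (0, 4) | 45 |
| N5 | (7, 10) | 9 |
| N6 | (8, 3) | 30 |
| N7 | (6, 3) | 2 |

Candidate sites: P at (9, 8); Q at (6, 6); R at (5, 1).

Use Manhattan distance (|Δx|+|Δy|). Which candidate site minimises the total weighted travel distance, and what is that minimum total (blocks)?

Total weighted distance at each candidate:
  P (9, 8): total = 1241
  Q (6, 6): total = 825
  R (5, 1): total = 911
Minimum is at Q with total 825 blocks.

Q, total 825 blocks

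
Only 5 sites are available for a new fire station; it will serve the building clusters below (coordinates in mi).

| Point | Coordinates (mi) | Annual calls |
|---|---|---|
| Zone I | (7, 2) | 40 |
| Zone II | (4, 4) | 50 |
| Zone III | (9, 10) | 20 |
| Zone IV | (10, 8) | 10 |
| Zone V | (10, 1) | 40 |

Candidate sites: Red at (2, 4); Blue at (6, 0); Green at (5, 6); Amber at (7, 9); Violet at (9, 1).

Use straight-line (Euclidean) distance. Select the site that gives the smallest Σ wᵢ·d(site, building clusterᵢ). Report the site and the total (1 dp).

Violet, total 671.7 mi

Total weighted distance at each candidate:
  Red (2, 4): total = 931.0
  Blue (6, 0): total = 776.2
  Green (5, 6): total = 740.5
  Amber (7, 9): total = 989.7
  Violet (9, 1): total = 671.7
Minimum is at Violet with total 671.7 mi.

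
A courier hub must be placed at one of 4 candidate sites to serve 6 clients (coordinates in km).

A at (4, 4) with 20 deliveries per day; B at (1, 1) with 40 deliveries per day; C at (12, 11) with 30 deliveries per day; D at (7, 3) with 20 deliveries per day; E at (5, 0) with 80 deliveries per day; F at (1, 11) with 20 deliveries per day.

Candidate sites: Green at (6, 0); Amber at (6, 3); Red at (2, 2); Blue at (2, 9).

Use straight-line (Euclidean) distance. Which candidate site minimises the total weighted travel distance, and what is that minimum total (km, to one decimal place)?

Amber, total 1021.8 km

Total weighted distance at each candidate:
  Green (6, 0): total = 1054.2
  Amber (6, 3): total = 1021.8
  Red (2, 2): total = 1088.3
  Blue (2, 9): total = 1696.0
Minimum is at Amber with total 1021.8 km.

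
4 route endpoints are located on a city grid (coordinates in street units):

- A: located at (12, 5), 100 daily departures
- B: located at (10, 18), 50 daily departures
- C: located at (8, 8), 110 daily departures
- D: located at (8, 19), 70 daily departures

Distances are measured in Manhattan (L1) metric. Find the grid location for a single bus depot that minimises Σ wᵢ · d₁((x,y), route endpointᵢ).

Manhattan distance separates: Σwᵢ(|x−xᵢ|+|y−yᵢ|) = Σwᵢ|x−xᵢ| + Σwᵢ|y−yᵢ|, so x and y are optimised independently as 1-D weighted medians.
Total weight W = 330; half = 165.
x-coordinate, sorted with cumulative weight:
  x=8 (C, w=110) cum 110
  x=8 (D, w=70) cum 180  ← median
  x=10 (B, w=50) cum 230
  x=12 (A, w=100) cum 330
⇒ x* = 8
y-coordinate, sorted with cumulative weight:
  y=5 (A, w=100) cum 100
  y=8 (C, w=110) cum 210  ← median
  y=18 (B, w=50) cum 260
  y=19 (D, w=70) cum 330
⇒ y* = 8

(8, 8)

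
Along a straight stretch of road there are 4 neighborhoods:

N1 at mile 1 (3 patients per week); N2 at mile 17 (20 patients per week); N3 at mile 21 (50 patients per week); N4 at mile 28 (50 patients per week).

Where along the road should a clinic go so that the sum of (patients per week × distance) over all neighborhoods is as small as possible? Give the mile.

For a sum of weighted absolute distances on a line, the optimum is the weighted median (not the mean). Total weight W = 123; half-weight = 61.5.
Sort by position and accumulate weight:
  mile 1 (N1, w=3) → cum 3
  mile 17 (N2, w=20) → cum 23
  mile 21 (N3, w=50) → cum 73  ≥ 61.5 → median here
  mile 28 (N4, w=50) → cum 123
Optimal location: mile 21.

x = 21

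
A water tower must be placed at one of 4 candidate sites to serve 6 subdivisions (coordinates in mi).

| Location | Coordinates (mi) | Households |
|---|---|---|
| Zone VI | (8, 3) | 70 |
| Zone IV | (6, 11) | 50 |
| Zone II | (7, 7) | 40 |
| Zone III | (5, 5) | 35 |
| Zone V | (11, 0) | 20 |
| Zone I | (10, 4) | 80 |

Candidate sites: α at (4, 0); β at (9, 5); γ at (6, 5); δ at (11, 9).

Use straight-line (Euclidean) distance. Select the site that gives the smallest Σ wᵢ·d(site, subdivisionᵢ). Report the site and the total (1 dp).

Total weighted distance at each candidate:
  α (4, 0): total = 2109.0
  β (9, 5): total = 965.9
  γ (6, 5): total = 1093.7
  δ (11, 9): total = 1758.0
Minimum is at β with total 965.9 mi.

β, total 965.9 mi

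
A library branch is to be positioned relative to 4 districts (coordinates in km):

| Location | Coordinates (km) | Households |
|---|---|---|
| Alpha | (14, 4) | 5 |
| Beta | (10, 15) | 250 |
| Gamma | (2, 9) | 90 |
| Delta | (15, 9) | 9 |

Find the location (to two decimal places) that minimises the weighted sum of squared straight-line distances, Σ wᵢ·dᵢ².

The minimiser of Σwᵢ‖p−pᵢ‖² is the weighted centroid p* = (Σwᵢpᵢ)/(Σwᵢ).
Σwᵢ = 354.
Σwᵢxᵢ = 5·14 + 250·10 + 90·2 + 9·15 = 2885.
Σwᵢyᵢ = 5·4 + 250·15 + 90·9 + 9·9 = 4661.
x* = 2885/354 = 8.15, y* = 4661/354 = 13.17.

(8.15, 13.17)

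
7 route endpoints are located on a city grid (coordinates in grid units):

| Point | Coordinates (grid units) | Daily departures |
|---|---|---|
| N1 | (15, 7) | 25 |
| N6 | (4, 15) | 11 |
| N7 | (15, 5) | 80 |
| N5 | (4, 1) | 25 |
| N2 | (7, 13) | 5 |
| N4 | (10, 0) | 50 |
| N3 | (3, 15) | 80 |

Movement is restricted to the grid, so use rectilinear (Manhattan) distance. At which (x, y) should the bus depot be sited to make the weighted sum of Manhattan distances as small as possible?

Manhattan distance separates: Σwᵢ(|x−xᵢ|+|y−yᵢ|) = Σwᵢ|x−xᵢ| + Σwᵢ|y−yᵢ|, so x and y are optimised independently as 1-D weighted medians.
Total weight W = 276; half = 138.
x-coordinate, sorted with cumulative weight:
  x=3 (N3, w=80) cum 80
  x=4 (N6, w=11) cum 91
  x=4 (N5, w=25) cum 116
  x=7 (N2, w=5) cum 121
  x=10 (N4, w=50) cum 171  ← median
  x=15 (N1, w=25) cum 196
  x=15 (N7, w=80) cum 276
⇒ x* = 10
y-coordinate, sorted with cumulative weight:
  y=0 (N4, w=50) cum 50
  y=1 (N5, w=25) cum 75
  y=5 (N7, w=80) cum 155  ← median
  y=7 (N1, w=25) cum 180
  y=13 (N2, w=5) cum 185
  y=15 (N6, w=11) cum 196
  y=15 (N3, w=80) cum 276
⇒ y* = 5

(10, 5)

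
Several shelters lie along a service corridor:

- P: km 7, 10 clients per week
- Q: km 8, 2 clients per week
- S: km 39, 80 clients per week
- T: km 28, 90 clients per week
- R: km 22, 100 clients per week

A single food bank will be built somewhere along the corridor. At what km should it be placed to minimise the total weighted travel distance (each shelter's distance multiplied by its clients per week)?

x = 28

For a sum of weighted absolute distances on a line, the optimum is the weighted median (not the mean). Total weight W = 282; half-weight = 141.
Sort by position and accumulate weight:
  km 7 (P, w=10) → cum 10
  km 8 (Q, w=2) → cum 12
  km 22 (R, w=100) → cum 112
  km 28 (T, w=90) → cum 202  ≥ 141 → median here
  km 39 (S, w=80) → cum 282
Optimal location: km 28.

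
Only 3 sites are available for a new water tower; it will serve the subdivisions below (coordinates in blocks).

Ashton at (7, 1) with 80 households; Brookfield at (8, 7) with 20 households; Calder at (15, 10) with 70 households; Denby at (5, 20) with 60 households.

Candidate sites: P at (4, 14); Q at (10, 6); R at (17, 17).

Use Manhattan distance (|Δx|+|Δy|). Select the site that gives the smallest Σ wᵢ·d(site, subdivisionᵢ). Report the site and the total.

Total weighted distance at each candidate:
  P (4, 14): total = 2970
  Q (10, 6): total = 2470
  R (17, 17): total = 3990
Minimum is at Q with total 2470 blocks.

Q, total 2470 blocks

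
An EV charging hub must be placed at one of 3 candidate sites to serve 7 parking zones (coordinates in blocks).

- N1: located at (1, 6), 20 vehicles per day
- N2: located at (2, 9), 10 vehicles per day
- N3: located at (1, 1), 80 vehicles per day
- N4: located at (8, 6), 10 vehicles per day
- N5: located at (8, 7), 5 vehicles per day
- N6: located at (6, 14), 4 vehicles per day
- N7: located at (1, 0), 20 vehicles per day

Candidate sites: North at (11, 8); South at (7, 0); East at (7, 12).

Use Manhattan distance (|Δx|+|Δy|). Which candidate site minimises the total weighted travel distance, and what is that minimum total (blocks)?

Total weighted distance at each candidate:
  North (11, 8): total = 2174
  South (7, 0): total = 1230
  East (7, 12): total = 2152
Minimum is at South with total 1230 blocks.

South, total 1230 blocks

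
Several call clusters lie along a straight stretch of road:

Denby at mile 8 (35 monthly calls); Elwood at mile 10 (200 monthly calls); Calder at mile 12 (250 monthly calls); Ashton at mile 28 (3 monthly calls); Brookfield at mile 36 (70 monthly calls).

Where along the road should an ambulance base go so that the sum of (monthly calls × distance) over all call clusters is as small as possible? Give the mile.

x = 12

For a sum of weighted absolute distances on a line, the optimum is the weighted median (not the mean). Total weight W = 558; half-weight = 279.
Sort by position and accumulate weight:
  mile 8 (Denby, w=35) → cum 35
  mile 10 (Elwood, w=200) → cum 235
  mile 12 (Calder, w=250) → cum 485  ≥ 279 → median here
  mile 28 (Ashton, w=3) → cum 488
  mile 36 (Brookfield, w=70) → cum 558
Optimal location: mile 12.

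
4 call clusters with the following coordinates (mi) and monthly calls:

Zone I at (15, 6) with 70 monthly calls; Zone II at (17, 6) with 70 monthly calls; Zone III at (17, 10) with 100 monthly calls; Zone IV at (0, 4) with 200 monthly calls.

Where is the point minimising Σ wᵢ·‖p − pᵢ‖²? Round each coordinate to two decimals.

(8.95, 6.00)

The minimiser of Σwᵢ‖p−pᵢ‖² is the weighted centroid p* = (Σwᵢpᵢ)/(Σwᵢ).
Σwᵢ = 440.
Σwᵢxᵢ = 70·15 + 70·17 + 100·17 + 200·0 = 3940.
Σwᵢyᵢ = 70·6 + 70·6 + 100·10 + 200·4 = 2640.
x* = 3940/440 = 8.95, y* = 2640/440 = 6.00.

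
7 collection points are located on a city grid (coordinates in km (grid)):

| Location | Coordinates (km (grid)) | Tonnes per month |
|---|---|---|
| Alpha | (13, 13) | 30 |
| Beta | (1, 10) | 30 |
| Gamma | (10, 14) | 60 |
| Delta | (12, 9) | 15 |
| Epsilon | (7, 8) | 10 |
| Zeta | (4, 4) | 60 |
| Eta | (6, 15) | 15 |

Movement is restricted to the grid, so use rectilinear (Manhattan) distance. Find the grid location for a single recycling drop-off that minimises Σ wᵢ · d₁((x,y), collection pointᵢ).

Manhattan distance separates: Σwᵢ(|x−xᵢ|+|y−yᵢ|) = Σwᵢ|x−xᵢ| + Σwᵢ|y−yᵢ|, so x and y are optimised independently as 1-D weighted medians.
Total weight W = 220; half = 110.
x-coordinate, sorted with cumulative weight:
  x=1 (Beta, w=30) cum 30
  x=4 (Zeta, w=60) cum 90
  x=6 (Eta, w=15) cum 105
  x=7 (Epsilon, w=10) cum 115  ← median
  x=10 (Gamma, w=60) cum 175
  x=12 (Delta, w=15) cum 190
  x=13 (Alpha, w=30) cum 220
⇒ x* = 7
y-coordinate, sorted with cumulative weight:
  y=4 (Zeta, w=60) cum 60
  y=8 (Epsilon, w=10) cum 70
  y=9 (Delta, w=15) cum 85
  y=10 (Beta, w=30) cum 115  ← median
  y=13 (Alpha, w=30) cum 145
  y=14 (Gamma, w=60) cum 205
  y=15 (Eta, w=15) cum 220
⇒ y* = 10

(7, 10)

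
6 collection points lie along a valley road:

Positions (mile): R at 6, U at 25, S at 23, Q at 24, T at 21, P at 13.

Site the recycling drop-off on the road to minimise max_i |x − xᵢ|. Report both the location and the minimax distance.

The 1-center on a line is the midpoint of the two extreme points: leftmost at 6, rightmost at 25.
Optimal location = (6 + 25)/2 = 15.5; maximum distance = (25 − 6)/2 = 9.5.

location 15.5, max distance 9.5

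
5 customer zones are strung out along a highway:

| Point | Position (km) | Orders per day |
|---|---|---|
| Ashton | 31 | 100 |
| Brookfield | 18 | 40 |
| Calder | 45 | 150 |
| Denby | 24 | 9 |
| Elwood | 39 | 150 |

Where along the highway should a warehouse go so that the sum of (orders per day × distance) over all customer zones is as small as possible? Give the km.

For a sum of weighted absolute distances on a line, the optimum is the weighted median (not the mean). Total weight W = 449; half-weight = 224.5.
Sort by position and accumulate weight:
  km 18 (Brookfield, w=40) → cum 40
  km 24 (Denby, w=9) → cum 49
  km 31 (Ashton, w=100) → cum 149
  km 39 (Elwood, w=150) → cum 299  ≥ 224.5 → median here
  km 45 (Calder, w=150) → cum 449
Optimal location: km 39.

x = 39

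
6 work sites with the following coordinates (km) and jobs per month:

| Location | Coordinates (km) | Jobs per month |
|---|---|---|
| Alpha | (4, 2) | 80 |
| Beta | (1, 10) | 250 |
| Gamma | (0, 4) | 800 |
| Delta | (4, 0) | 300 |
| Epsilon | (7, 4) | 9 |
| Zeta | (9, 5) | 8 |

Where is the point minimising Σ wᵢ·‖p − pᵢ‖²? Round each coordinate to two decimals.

The minimiser of Σwᵢ‖p−pᵢ‖² is the weighted centroid p* = (Σwᵢpᵢ)/(Σwᵢ).
Σwᵢ = 1447.
Σwᵢxᵢ = 80·4 + 250·1 + 800·0 + 300·4 + 9·7 + 8·9 = 1905.
Σwᵢyᵢ = 80·2 + 250·10 + 800·4 + 300·0 + 9·4 + 8·5 = 5936.
x* = 1905/1447 = 1.32, y* = 5936/1447 = 4.10.

(1.32, 4.10)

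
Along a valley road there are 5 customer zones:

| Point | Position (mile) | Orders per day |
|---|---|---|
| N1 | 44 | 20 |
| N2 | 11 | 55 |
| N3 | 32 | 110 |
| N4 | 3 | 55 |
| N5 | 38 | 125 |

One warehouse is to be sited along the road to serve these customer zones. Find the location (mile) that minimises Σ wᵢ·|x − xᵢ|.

x = 32

For a sum of weighted absolute distances on a line, the optimum is the weighted median (not the mean). Total weight W = 365; half-weight = 182.5.
Sort by position and accumulate weight:
  mile 3 (N4, w=55) → cum 55
  mile 11 (N2, w=55) → cum 110
  mile 32 (N3, w=110) → cum 220  ≥ 182.5 → median here
  mile 38 (N5, w=125) → cum 345
  mile 44 (N1, w=20) → cum 365
Optimal location: mile 32.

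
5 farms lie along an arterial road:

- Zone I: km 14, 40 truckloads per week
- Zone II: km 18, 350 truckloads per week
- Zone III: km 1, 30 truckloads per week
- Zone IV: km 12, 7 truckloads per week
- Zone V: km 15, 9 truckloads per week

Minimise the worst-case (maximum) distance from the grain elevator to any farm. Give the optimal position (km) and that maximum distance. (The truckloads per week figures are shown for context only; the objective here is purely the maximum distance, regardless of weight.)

location 9.5, max distance 8.5

The 1-center on a line is the midpoint of the two extreme points: leftmost at 1, rightmost at 18.
Optimal location = (1 + 18)/2 = 9.5; maximum distance = (18 − 1)/2 = 8.5.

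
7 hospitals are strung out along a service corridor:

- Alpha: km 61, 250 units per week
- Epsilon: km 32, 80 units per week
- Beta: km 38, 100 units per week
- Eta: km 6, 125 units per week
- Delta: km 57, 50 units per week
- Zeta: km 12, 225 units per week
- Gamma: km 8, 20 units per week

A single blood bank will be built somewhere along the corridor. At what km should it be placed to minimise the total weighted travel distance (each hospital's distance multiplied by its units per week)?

For a sum of weighted absolute distances on a line, the optimum is the weighted median (not the mean). Total weight W = 850; half-weight = 425.
Sort by position and accumulate weight:
  km 6 (Eta, w=125) → cum 125
  km 8 (Gamma, w=20) → cum 145
  km 12 (Zeta, w=225) → cum 370
  km 32 (Epsilon, w=80) → cum 450  ≥ 425 → median here
  km 38 (Beta, w=100) → cum 550
  km 57 (Delta, w=50) → cum 600
  km 61 (Alpha, w=250) → cum 850
Optimal location: km 32.

x = 32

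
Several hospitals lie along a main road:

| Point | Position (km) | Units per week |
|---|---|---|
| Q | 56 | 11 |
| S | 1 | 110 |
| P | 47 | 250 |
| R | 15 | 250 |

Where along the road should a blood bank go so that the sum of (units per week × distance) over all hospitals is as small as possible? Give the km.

For a sum of weighted absolute distances on a line, the optimum is the weighted median (not the mean). Total weight W = 621; half-weight = 310.5.
Sort by position and accumulate weight:
  km 1 (S, w=110) → cum 110
  km 15 (R, w=250) → cum 360  ≥ 310.5 → median here
  km 47 (P, w=250) → cum 610
  km 56 (Q, w=11) → cum 621
Optimal location: km 15.

x = 15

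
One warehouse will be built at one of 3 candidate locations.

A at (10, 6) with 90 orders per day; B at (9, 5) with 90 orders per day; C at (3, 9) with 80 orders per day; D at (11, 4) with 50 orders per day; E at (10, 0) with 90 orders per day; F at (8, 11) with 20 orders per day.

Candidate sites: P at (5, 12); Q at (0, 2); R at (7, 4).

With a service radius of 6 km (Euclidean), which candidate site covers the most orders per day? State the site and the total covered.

Coverage radius r = 6 km; a point is covered iff (Δx)²+(Δy)² ≤ 6² = 36.
  P (5, 12): covers {C, F} → 100
  Q (0, 2): covers {none} → 0
  R (7, 4): covers {A, B, D, E} → 320
Maximum coverage at R: 320 orders per day.

R, covering 320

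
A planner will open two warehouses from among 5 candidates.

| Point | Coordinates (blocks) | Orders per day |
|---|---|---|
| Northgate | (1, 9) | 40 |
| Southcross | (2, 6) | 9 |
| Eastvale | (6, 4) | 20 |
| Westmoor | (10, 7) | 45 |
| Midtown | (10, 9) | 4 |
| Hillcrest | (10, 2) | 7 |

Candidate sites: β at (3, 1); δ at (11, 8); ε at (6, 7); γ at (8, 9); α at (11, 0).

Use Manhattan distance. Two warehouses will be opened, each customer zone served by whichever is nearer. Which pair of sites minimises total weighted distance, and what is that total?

Evaluate every pair (each demand assigned to the nearer of the two):
  {δ, ε}: total = 532
  {ε, α}: total = 610
  {ε, γ}: total = 636
  {β, ε}: total = 645
  {δ, γ}: total = 648
  {β, γ}: total = 698
  {γ, α}: total = 710
  {β, δ}: total = 721
  {δ, α}: total = 838
  {β, α}: total = 995
Best pair: {δ, ε} with total 532.

{δ, ε}, total 532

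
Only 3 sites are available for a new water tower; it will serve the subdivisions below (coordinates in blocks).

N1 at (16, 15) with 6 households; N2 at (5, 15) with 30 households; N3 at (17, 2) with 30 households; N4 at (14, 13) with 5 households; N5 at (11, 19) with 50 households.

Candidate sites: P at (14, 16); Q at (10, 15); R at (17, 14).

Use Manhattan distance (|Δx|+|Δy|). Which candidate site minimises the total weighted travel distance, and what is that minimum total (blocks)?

Total weighted distance at each candidate:
  P (14, 16): total = 1143
  Q (10, 15): total = 1066
  R (17, 14): total = 1332
Minimum is at Q with total 1066 blocks.

Q, total 1066 blocks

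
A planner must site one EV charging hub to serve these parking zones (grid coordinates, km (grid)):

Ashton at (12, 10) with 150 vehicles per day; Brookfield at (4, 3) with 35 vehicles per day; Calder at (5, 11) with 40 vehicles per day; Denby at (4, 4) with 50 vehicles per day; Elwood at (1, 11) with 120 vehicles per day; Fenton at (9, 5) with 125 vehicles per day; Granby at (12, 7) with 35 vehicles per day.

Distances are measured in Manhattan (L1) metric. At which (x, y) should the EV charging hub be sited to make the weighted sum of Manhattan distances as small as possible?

Manhattan distance separates: Σwᵢ(|x−xᵢ|+|y−yᵢ|) = Σwᵢ|x−xᵢ| + Σwᵢ|y−yᵢ|, so x and y are optimised independently as 1-D weighted medians.
Total weight W = 555; half = 277.5.
x-coordinate, sorted with cumulative weight:
  x=1 (Elwood, w=120) cum 120
  x=4 (Brookfield, w=35) cum 155
  x=4 (Denby, w=50) cum 205
  x=5 (Calder, w=40) cum 245
  x=9 (Fenton, w=125) cum 370  ← median
  x=12 (Ashton, w=150) cum 520
  x=12 (Granby, w=35) cum 555
⇒ x* = 9
y-coordinate, sorted with cumulative weight:
  y=3 (Brookfield, w=35) cum 35
  y=4 (Denby, w=50) cum 85
  y=5 (Fenton, w=125) cum 210
  y=7 (Granby, w=35) cum 245
  y=10 (Ashton, w=150) cum 395  ← median
  y=11 (Calder, w=40) cum 435
  y=11 (Elwood, w=120) cum 555
⇒ y* = 10

(9, 10)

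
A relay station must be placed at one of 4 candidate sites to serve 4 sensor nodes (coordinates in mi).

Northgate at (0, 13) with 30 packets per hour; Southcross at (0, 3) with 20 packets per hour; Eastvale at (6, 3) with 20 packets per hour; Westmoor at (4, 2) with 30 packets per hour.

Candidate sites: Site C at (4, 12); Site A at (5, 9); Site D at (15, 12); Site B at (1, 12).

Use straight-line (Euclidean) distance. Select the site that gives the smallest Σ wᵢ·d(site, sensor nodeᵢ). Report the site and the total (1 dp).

Site A, total 682.1 mi

Total weighted distance at each candidate:
  Site C (4, 12): total = 805.1
  Site A (5, 9): total = 682.1
  Site D (15, 12): total = 1501.4
  Site B (1, 12): total = 742.7
Minimum is at Site A with total 682.1 mi.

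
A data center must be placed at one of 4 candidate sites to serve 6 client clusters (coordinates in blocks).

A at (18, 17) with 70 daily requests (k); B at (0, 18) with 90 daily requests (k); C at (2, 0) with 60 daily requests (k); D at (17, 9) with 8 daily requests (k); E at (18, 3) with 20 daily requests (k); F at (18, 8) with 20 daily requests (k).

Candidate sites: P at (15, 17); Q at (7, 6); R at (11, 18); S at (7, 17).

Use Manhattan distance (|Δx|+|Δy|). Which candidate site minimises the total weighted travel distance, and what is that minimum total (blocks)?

S, total 3854 blocks

Total weighted distance at each candidate:
  P (15, 17): total = 4110
  Q (7, 6): total = 4554
  R (11, 18): total = 4070
  S (7, 17): total = 3854
Minimum is at S with total 3854 blocks.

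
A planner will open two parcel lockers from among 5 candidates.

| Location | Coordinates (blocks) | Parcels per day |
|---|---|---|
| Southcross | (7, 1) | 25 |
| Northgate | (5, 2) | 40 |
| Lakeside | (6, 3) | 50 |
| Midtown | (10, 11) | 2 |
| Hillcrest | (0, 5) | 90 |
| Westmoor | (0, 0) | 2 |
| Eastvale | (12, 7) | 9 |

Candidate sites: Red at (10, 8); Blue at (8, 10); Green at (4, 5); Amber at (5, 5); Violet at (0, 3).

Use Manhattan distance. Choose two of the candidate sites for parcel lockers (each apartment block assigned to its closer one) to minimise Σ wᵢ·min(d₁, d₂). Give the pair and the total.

Evaluate every pair (each demand assigned to the nearer of the two):
  {Amber, Violet}: total = 709
  {Green, Violet}: total = 835
  {Green, Amber}: total = 901
  {Red, Amber}: total = 923
  {Red, Green}: total = 946
  {Blue, Amber}: total = 959
  {Blue, Green}: total = 982
  {Red, Violet}: total = 984
  {Blue, Violet}: total = 1020
  {Red, Blue}: total = 2379
Best pair: {Amber, Violet} with total 709.

{Amber, Violet}, total 709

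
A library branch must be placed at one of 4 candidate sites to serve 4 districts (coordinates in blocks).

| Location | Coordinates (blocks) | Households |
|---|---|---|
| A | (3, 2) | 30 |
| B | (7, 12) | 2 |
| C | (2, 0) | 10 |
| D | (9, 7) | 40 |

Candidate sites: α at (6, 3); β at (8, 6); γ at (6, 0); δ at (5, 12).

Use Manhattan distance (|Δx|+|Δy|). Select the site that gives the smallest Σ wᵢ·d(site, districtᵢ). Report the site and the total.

β, total 484 blocks

Total weighted distance at each candidate:
  α (6, 3): total = 490
  β (8, 6): total = 484
  γ (6, 0): total = 616
  δ (5, 12): total = 874
Minimum is at β with total 484 blocks.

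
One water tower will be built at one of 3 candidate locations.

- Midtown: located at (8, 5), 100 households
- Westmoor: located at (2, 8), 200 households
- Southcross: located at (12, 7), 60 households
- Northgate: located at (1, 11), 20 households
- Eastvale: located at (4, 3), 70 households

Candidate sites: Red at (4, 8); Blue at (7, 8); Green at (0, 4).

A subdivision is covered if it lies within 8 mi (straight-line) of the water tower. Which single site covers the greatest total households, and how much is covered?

Coverage radius r = 8 mi; a point is covered iff (Δx)²+(Δy)² ≤ 8² = 64.
  Red (4, 8): covers {Midtown, Westmoor, Northgate, Eastvale} → 390
  Blue (7, 8): covers {Midtown, Westmoor, Southcross, Northgate, Eastvale} → 450
  Green (0, 4): covers {Westmoor, Northgate, Eastvale} → 290
Maximum coverage at Blue: 450 households.

Blue, covering 450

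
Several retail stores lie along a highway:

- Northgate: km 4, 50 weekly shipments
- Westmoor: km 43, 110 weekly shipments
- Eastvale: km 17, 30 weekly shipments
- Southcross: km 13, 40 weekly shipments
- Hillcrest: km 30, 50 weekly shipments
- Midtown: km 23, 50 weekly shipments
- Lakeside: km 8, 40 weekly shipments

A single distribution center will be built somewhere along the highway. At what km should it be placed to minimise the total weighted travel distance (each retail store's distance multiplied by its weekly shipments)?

For a sum of weighted absolute distances on a line, the optimum is the weighted median (not the mean). Total weight W = 370; half-weight = 185.
Sort by position and accumulate weight:
  km 4 (Northgate, w=50) → cum 50
  km 8 (Lakeside, w=40) → cum 90
  km 13 (Southcross, w=40) → cum 130
  km 17 (Eastvale, w=30) → cum 160
  km 23 (Midtown, w=50) → cum 210  ≥ 185 → median here
  km 30 (Hillcrest, w=50) → cum 260
  km 43 (Westmoor, w=110) → cum 370
Optimal location: km 23.

x = 23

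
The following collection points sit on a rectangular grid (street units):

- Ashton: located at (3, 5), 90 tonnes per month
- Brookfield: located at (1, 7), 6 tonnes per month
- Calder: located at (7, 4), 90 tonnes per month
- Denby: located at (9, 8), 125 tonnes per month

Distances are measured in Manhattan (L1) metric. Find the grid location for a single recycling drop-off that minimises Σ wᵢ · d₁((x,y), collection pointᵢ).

(7, 5)

Manhattan distance separates: Σwᵢ(|x−xᵢ|+|y−yᵢ|) = Σwᵢ|x−xᵢ| + Σwᵢ|y−yᵢ|, so x and y are optimised independently as 1-D weighted medians.
Total weight W = 311; half = 155.5.
x-coordinate, sorted with cumulative weight:
  x=1 (Brookfield, w=6) cum 6
  x=3 (Ashton, w=90) cum 96
  x=7 (Calder, w=90) cum 186  ← median
  x=9 (Denby, w=125) cum 311
⇒ x* = 7
y-coordinate, sorted with cumulative weight:
  y=4 (Calder, w=90) cum 90
  y=5 (Ashton, w=90) cum 180  ← median
  y=7 (Brookfield, w=6) cum 186
  y=8 (Denby, w=125) cum 311
⇒ y* = 5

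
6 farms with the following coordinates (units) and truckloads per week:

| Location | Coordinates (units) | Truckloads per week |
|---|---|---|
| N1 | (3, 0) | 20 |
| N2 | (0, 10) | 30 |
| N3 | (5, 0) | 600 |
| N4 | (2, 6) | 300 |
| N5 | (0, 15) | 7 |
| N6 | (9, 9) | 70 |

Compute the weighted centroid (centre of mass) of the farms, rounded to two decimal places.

The minimiser of Σwᵢ‖p−pᵢ‖² is the weighted centroid p* = (Σwᵢpᵢ)/(Σwᵢ).
Σwᵢ = 1027.
Σwᵢxᵢ = 20·3 + 30·0 + 600·5 + 300·2 + 7·0 + 70·9 = 4290.
Σwᵢyᵢ = 20·0 + 30·10 + 600·0 + 300·6 + 7·15 + 70·9 = 2835.
x* = 4290/1027 = 4.18, y* = 2835/1027 = 2.76.

(4.18, 2.76)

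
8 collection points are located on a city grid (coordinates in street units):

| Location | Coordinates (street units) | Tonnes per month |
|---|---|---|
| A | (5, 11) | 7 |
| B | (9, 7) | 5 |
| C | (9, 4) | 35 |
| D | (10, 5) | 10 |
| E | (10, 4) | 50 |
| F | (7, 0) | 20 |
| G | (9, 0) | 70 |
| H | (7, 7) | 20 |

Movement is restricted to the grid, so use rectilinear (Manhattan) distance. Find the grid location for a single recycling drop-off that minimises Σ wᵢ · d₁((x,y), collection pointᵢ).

Manhattan distance separates: Σwᵢ(|x−xᵢ|+|y−yᵢ|) = Σwᵢ|x−xᵢ| + Σwᵢ|y−yᵢ|, so x and y are optimised independently as 1-D weighted medians.
Total weight W = 217; half = 108.5.
x-coordinate, sorted with cumulative weight:
  x=5 (A, w=7) cum 7
  x=7 (F, w=20) cum 27
  x=7 (H, w=20) cum 47
  x=9 (B, w=5) cum 52
  x=9 (C, w=35) cum 87
  x=9 (G, w=70) cum 157  ← median
  x=10 (D, w=10) cum 167
  x=10 (E, w=50) cum 217
⇒ x* = 9
y-coordinate, sorted with cumulative weight:
  y=0 (F, w=20) cum 20
  y=0 (G, w=70) cum 90
  y=4 (C, w=35) cum 125  ← median
  y=4 (E, w=50) cum 175
  y=5 (D, w=10) cum 185
  y=7 (B, w=5) cum 190
  y=7 (H, w=20) cum 210
  y=11 (A, w=7) cum 217
⇒ y* = 4

(9, 4)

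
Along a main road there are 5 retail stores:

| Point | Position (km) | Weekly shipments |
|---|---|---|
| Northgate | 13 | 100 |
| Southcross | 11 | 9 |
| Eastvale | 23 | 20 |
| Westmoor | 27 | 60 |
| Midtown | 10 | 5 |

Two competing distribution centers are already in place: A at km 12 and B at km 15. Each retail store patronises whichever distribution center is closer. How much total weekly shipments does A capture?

The indifferent point is the midpoint (12+15)/2 = 13.5; retail stores left of it (closer to A at 12) go to A, those right go to B.
  Midtown at 10 (w=5) → A
  Southcross at 11 (w=9) → A
  Northgate at 13 (w=100) → A
  Eastvale at 23 (w=20) → B
  Westmoor at 27 (w=60) → B
A captures 114; B captures 80.

114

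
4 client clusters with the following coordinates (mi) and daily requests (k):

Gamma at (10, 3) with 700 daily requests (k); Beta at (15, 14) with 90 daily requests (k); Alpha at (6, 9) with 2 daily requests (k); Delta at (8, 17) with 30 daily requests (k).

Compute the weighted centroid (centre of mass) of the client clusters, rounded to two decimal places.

The minimiser of Σwᵢ‖p−pᵢ‖² is the weighted centroid p* = (Σwᵢpᵢ)/(Σwᵢ).
Σwᵢ = 822.
Σwᵢxᵢ = 700·10 + 90·15 + 2·6 + 30·8 = 8602.
Σwᵢyᵢ = 700·3 + 90·14 + 2·9 + 30·17 = 3888.
x* = 8602/822 = 10.46, y* = 3888/822 = 4.73.

(10.46, 4.73)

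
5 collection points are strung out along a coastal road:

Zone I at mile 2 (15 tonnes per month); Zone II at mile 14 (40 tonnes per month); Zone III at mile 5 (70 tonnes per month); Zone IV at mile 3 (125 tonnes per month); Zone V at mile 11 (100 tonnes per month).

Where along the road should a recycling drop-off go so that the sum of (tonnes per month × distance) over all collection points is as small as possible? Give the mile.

For a sum of weighted absolute distances on a line, the optimum is the weighted median (not the mean). Total weight W = 350; half-weight = 175.
Sort by position and accumulate weight:
  mile 2 (Zone I, w=15) → cum 15
  mile 3 (Zone IV, w=125) → cum 140
  mile 5 (Zone III, w=70) → cum 210  ≥ 175 → median here
  mile 11 (Zone V, w=100) → cum 310
  mile 14 (Zone II, w=40) → cum 350
Optimal location: mile 5.

x = 5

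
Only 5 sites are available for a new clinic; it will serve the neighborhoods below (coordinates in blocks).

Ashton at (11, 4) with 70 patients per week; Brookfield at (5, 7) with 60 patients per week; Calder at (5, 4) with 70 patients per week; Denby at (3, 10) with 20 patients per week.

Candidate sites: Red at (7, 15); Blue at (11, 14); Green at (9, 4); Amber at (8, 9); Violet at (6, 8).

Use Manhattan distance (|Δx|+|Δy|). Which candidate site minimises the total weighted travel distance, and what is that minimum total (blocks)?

Total weighted distance at each candidate:
  Red (7, 15): total = 2740
  Blue (11, 14): total = 2840
  Green (9, 4): total = 1080
  Amber (8, 9): total = 1540
  Violet (6, 8): total = 1200
Minimum is at Green with total 1080 blocks.

Green, total 1080 blocks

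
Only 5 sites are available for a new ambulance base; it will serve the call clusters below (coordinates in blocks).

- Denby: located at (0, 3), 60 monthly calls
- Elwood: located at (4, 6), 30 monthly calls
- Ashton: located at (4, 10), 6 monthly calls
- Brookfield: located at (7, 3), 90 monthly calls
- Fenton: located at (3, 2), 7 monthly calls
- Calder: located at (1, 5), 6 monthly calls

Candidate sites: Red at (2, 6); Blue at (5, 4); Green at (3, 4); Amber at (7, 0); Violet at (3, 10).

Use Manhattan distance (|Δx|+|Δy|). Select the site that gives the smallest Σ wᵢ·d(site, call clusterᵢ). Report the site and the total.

Total weighted distance at each candidate:
  Red (2, 6): total = 1163
  Blue (5, 4): total = 820
  Green (3, 4): total = 854
  Amber (7, 0): total = 1326
  Violet (3, 10): total = 1844
Minimum is at Blue with total 820 blocks.

Blue, total 820 blocks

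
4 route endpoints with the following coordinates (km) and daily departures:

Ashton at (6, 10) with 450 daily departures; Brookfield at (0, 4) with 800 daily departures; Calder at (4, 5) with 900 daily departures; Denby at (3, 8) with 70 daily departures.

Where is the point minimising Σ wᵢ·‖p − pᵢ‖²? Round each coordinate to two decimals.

(2.93, 5.75)

The minimiser of Σwᵢ‖p−pᵢ‖² is the weighted centroid p* = (Σwᵢpᵢ)/(Σwᵢ).
Σwᵢ = 2220.
Σwᵢxᵢ = 450·6 + 800·0 + 900·4 + 70·3 = 6510.
Σwᵢyᵢ = 450·10 + 800·4 + 900·5 + 70·8 = 12760.
x* = 6510/2220 = 2.93, y* = 12760/2220 = 5.75.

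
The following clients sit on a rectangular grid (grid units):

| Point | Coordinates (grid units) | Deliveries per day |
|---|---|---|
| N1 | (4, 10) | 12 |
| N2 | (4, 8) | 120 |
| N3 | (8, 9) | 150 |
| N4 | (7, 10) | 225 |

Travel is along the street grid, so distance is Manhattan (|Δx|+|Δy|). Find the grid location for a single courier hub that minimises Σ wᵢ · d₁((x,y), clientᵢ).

(7, 9)

Manhattan distance separates: Σwᵢ(|x−xᵢ|+|y−yᵢ|) = Σwᵢ|x−xᵢ| + Σwᵢ|y−yᵢ|, so x and y are optimised independently as 1-D weighted medians.
Total weight W = 507; half = 253.5.
x-coordinate, sorted with cumulative weight:
  x=4 (N1, w=12) cum 12
  x=4 (N2, w=120) cum 132
  x=7 (N4, w=225) cum 357  ← median
  x=8 (N3, w=150) cum 507
⇒ x* = 7
y-coordinate, sorted with cumulative weight:
  y=8 (N2, w=120) cum 120
  y=9 (N3, w=150) cum 270  ← median
  y=10 (N1, w=12) cum 282
  y=10 (N4, w=225) cum 507
⇒ y* = 9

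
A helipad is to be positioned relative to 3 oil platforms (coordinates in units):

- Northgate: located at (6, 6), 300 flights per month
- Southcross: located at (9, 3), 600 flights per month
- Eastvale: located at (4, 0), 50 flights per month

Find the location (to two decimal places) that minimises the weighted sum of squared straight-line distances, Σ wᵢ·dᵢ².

(7.79, 3.79)

The minimiser of Σwᵢ‖p−pᵢ‖² is the weighted centroid p* = (Σwᵢpᵢ)/(Σwᵢ).
Σwᵢ = 950.
Σwᵢxᵢ = 300·6 + 600·9 + 50·4 = 7400.
Σwᵢyᵢ = 300·6 + 600·3 + 50·0 = 3600.
x* = 7400/950 = 7.79, y* = 3600/950 = 3.79.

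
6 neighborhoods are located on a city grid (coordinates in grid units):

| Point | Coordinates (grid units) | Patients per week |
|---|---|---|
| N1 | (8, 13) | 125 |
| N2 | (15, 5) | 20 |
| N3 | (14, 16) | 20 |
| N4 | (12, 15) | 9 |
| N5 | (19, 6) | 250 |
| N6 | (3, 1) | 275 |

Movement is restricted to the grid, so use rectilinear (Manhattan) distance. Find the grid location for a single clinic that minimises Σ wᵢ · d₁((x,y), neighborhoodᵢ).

(8, 6)

Manhattan distance separates: Σwᵢ(|x−xᵢ|+|y−yᵢ|) = Σwᵢ|x−xᵢ| + Σwᵢ|y−yᵢ|, so x and y are optimised independently as 1-D weighted medians.
Total weight W = 699; half = 349.5.
x-coordinate, sorted with cumulative weight:
  x=3 (N6, w=275) cum 275
  x=8 (N1, w=125) cum 400  ← median
  x=12 (N4, w=9) cum 409
  x=14 (N3, w=20) cum 429
  x=15 (N2, w=20) cum 449
  x=19 (N5, w=250) cum 699
⇒ x* = 8
y-coordinate, sorted with cumulative weight:
  y=1 (N6, w=275) cum 275
  y=5 (N2, w=20) cum 295
  y=6 (N5, w=250) cum 545  ← median
  y=13 (N1, w=125) cum 670
  y=15 (N4, w=9) cum 679
  y=16 (N3, w=20) cum 699
⇒ y* = 6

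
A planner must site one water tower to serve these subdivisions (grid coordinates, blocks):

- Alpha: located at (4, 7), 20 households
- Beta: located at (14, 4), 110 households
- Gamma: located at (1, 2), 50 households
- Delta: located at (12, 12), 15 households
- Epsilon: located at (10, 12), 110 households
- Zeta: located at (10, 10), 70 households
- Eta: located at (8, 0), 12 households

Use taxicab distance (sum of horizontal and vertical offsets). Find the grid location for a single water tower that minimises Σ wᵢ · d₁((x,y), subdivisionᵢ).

Manhattan distance separates: Σwᵢ(|x−xᵢ|+|y−yᵢ|) = Σwᵢ|x−xᵢ| + Σwᵢ|y−yᵢ|, so x and y are optimised independently as 1-D weighted medians.
Total weight W = 387; half = 193.5.
x-coordinate, sorted with cumulative weight:
  x=1 (Gamma, w=50) cum 50
  x=4 (Alpha, w=20) cum 70
  x=8 (Eta, w=12) cum 82
  x=10 (Epsilon, w=110) cum 192
  x=10 (Zeta, w=70) cum 262  ← median
  x=12 (Delta, w=15) cum 277
  x=14 (Beta, w=110) cum 387
⇒ x* = 10
y-coordinate, sorted with cumulative weight:
  y=0 (Eta, w=12) cum 12
  y=2 (Gamma, w=50) cum 62
  y=4 (Beta, w=110) cum 172
  y=7 (Alpha, w=20) cum 192
  y=10 (Zeta, w=70) cum 262  ← median
  y=12 (Delta, w=15) cum 277
  y=12 (Epsilon, w=110) cum 387
⇒ y* = 10

(10, 10)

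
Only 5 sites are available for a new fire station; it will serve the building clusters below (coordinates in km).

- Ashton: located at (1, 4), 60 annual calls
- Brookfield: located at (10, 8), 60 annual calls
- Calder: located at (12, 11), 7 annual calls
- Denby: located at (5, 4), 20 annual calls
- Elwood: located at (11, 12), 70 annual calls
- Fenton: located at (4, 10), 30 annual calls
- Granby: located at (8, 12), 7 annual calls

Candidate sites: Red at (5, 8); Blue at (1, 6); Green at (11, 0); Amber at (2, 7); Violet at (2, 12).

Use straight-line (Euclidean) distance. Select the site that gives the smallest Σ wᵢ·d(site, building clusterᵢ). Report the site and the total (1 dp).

Total weighted distance at each candidate:
  Red (5, 8): total = 1379.6
  Blue (1, 6): total = 1878.1
  Green (11, 0): total = 2644.3
  Amber (2, 7): total = 1717.2
  Violet (2, 12): total = 2018.5
Minimum is at Red with total 1379.6 km.

Red, total 1379.6 km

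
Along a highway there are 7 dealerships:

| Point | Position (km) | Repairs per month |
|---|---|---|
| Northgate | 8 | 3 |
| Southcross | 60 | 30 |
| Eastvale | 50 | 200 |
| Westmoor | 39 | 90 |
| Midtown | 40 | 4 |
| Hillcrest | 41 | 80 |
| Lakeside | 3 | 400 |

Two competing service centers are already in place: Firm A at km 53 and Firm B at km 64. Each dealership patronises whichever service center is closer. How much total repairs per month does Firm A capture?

The indifferent point is the midpoint (53+64)/2 = 58.5; dealerships left of it (closer to Firm A at 53) go to Firm A, those right go to Firm B.
  Lakeside at 3 (w=400) → Firm A
  Northgate at 8 (w=3) → Firm A
  Westmoor at 39 (w=90) → Firm A
  Midtown at 40 (w=4) → Firm A
  Hillcrest at 41 (w=80) → Firm A
  Eastvale at 50 (w=200) → Firm A
  Southcross at 60 (w=30) → Firm B
Firm A captures 777; Firm B captures 30.

777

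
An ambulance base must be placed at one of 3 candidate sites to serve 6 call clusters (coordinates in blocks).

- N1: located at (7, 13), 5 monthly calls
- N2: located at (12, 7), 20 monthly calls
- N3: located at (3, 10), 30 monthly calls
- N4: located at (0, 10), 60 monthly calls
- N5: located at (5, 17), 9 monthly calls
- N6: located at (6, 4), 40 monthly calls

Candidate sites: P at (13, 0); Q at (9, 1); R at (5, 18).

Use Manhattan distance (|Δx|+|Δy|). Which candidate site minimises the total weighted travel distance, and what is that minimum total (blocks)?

R, total 2084 blocks

Total weighted distance at each candidate:
  P (13, 0): total = 2900
  Q (9, 1): total = 2200
  R (5, 18): total = 2084
Minimum is at R with total 2084 blocks.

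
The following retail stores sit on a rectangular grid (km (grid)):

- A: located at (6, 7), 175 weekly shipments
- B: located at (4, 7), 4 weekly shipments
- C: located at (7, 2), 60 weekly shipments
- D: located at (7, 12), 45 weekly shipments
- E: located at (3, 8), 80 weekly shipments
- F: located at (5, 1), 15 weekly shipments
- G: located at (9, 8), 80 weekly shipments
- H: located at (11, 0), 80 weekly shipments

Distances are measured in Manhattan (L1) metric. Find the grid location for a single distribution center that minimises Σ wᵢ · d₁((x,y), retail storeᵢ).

Manhattan distance separates: Σwᵢ(|x−xᵢ|+|y−yᵢ|) = Σwᵢ|x−xᵢ| + Σwᵢ|y−yᵢ|, so x and y are optimised independently as 1-D weighted medians.
Total weight W = 539; half = 269.5.
x-coordinate, sorted with cumulative weight:
  x=3 (E, w=80) cum 80
  x=4 (B, w=4) cum 84
  x=5 (F, w=15) cum 99
  x=6 (A, w=175) cum 274  ← median
  x=7 (C, w=60) cum 334
  x=7 (D, w=45) cum 379
  x=9 (G, w=80) cum 459
  x=11 (H, w=80) cum 539
⇒ x* = 6
y-coordinate, sorted with cumulative weight:
  y=0 (H, w=80) cum 80
  y=1 (F, w=15) cum 95
  y=2 (C, w=60) cum 155
  y=7 (A, w=175) cum 330  ← median
  y=7 (B, w=4) cum 334
  y=8 (E, w=80) cum 414
  y=8 (G, w=80) cum 494
  y=12 (D, w=45) cum 539
⇒ y* = 7

(6, 7)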